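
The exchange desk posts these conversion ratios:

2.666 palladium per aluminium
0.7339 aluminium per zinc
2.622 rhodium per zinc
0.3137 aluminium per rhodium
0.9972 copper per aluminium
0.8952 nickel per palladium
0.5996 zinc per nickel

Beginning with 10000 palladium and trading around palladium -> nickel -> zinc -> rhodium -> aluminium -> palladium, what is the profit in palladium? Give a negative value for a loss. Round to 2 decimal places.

1770.34

10000 palladium × 0.8952 = 8952 nickel
8952 nickel × 0.5996 = 5367.6192 zinc
5367.6192 zinc × 2.622 = 14073.8975424 rhodium
14073.8975424 rhodium × 0.3137 = 4414.98165905088 aluminium
4414.98165905088 aluminium × 2.666 = 11770.34110302964608 palladium
Net change: 11770.34110302964608 − 10000 = 1770.34110302964608 palladium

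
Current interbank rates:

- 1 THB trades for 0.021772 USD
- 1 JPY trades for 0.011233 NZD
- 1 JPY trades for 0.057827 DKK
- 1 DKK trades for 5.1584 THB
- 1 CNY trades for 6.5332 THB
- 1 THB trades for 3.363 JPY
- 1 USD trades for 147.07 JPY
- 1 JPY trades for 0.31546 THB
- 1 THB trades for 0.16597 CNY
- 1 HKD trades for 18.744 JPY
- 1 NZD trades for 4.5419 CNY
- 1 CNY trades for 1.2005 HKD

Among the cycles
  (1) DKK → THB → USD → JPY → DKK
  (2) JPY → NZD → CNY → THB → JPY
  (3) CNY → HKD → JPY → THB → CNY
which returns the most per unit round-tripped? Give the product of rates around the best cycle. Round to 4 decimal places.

(1) 5.1584 × 0.021772 × 147.07 × 0.057827 = 0.95514
(2) 0.011233 × 4.5419 × 6.5332 × 3.363 = 1.12095
(3) 1.2005 × 18.744 × 0.31546 × 0.16597 = 1.17814
Highest is cycle (3) at 1.1781 (>1, arbitrage).

1.1781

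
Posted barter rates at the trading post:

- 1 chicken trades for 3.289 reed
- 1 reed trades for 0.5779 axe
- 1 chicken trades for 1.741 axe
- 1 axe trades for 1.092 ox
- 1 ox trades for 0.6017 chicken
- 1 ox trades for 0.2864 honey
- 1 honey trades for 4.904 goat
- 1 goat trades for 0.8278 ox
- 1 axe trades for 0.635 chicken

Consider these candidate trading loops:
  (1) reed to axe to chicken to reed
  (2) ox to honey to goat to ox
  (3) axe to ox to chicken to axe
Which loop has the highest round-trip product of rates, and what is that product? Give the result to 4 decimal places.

1.2070

(1) 0.5779 × 0.635 × 3.289 = 1.20695
(2) 0.2864 × 4.904 × 0.8278 = 1.16265
(3) 1.092 × 0.6017 × 1.741 = 1.14394
Highest is cycle (1) at 1.2070 (>1, arbitrage).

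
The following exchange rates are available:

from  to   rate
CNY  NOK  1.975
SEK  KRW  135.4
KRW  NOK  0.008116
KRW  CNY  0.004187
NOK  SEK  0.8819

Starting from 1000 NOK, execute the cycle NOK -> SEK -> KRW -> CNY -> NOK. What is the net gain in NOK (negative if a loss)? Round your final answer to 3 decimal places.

1000 NOK × 0.8819 = 881.9 SEK
881.9 SEK × 135.4 = 119409.26 KRW
119409.26 KRW × 0.004187 = 499.96657162 CNY
499.96657162 CNY × 1.975 = 987.4339789495 NOK
Net change: 987.4339789495 − 1000 = -12.5660210505 NOK

-12.566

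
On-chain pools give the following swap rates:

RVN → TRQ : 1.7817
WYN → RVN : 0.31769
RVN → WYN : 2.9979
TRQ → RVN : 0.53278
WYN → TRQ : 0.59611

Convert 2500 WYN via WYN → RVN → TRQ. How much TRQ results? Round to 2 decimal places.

1415.07

2500 WYN × 0.31769 = 794.225 RVN
794.225 RVN × 1.7817 = 1415.0706825 TRQ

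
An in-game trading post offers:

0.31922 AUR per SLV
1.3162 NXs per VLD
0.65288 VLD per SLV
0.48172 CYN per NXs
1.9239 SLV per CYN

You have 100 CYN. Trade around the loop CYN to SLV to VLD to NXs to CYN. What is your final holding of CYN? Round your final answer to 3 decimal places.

79.640

100 CYN × 1.9239 = 192.39 SLV
192.39 SLV × 0.65288 = 125.6075832 VLD
125.6075832 VLD × 1.3162 = 165.32470100784 NXs
165.32470100784 NXs × 0.48172 = 79.6402149694966848 CYN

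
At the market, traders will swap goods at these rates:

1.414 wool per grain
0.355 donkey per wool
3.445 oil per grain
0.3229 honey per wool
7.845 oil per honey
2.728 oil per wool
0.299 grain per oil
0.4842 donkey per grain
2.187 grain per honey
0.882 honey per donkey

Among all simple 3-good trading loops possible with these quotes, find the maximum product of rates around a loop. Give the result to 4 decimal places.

1.1534

wool→oil→grain→wool: 2.728 × 0.299 × 1.414 = 1.15336
wool→honey→grain→wool: 0.3229 × 2.187 × 1.414 = 0.99854
donkey→honey→grain→donkey: 0.882 × 2.187 × 0.4842 = 0.93399
Maximum is wool→oil→grain→wool at 1.1534; arbitrage exists.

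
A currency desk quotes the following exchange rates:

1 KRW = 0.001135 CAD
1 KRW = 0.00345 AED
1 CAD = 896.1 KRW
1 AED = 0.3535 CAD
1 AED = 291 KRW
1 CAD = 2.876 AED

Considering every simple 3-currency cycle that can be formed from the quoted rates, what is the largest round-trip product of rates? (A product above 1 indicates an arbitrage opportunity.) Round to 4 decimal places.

1.0929

AED→CAD→KRW→AED: 0.3535 × 896.1 × 0.00345 = 1.09286
AED→KRW→CAD→AED: 291 × 0.001135 × 2.876 = 0.94990
Maximum is AED→CAD→KRW→AED at 1.0929; arbitrage exists.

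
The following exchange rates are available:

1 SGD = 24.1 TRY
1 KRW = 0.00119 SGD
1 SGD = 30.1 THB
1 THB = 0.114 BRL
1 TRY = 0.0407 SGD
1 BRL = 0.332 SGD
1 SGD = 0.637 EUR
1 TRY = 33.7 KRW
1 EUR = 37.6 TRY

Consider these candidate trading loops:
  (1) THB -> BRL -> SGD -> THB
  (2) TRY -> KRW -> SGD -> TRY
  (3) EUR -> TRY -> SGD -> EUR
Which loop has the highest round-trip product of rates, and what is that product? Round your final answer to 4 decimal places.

(1) 0.114 × 0.332 × 30.1 = 1.13922
(2) 33.7 × 0.00119 × 24.1 = 0.96648
(3) 37.6 × 0.0407 × 0.637 = 0.97481
Highest is cycle (1) at 1.1392 (>1, arbitrage).

1.1392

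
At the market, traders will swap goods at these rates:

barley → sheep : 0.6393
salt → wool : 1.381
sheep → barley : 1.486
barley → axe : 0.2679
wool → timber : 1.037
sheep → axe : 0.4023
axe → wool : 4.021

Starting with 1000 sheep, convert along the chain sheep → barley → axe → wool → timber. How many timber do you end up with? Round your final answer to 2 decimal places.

1000 sheep × 1.486 = 1486 barley
1486 barley × 0.2679 = 398.0994 axe
398.0994 axe × 4.021 = 1600.7576874 wool
1600.7576874 wool × 1.037 = 1659.9857218338 timber

1659.99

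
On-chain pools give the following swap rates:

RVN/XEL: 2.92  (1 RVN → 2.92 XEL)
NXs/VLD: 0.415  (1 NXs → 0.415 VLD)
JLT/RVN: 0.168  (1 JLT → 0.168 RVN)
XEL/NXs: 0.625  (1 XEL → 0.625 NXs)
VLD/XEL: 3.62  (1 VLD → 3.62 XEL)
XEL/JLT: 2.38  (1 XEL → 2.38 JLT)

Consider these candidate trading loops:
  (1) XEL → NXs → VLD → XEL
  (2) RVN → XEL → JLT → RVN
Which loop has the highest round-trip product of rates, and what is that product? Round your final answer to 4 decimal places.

1.1675

(1) 0.625 × 0.415 × 3.62 = 0.93894
(2) 2.92 × 2.38 × 0.168 = 1.16753
Highest is cycle (2) at 1.1675 (>1, arbitrage).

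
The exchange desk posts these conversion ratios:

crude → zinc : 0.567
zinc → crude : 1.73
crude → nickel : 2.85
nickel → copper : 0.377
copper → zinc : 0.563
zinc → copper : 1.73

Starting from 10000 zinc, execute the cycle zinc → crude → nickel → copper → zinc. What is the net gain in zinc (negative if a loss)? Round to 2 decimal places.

10000 zinc × 1.73 = 17300 crude
17300 crude × 2.85 = 49305 nickel
49305 nickel × 0.377 = 18587.985 copper
18587.985 copper × 0.563 = 10465.035555 zinc
Net change: 10465.035555 − 10000 = 465.035555 zinc

465.04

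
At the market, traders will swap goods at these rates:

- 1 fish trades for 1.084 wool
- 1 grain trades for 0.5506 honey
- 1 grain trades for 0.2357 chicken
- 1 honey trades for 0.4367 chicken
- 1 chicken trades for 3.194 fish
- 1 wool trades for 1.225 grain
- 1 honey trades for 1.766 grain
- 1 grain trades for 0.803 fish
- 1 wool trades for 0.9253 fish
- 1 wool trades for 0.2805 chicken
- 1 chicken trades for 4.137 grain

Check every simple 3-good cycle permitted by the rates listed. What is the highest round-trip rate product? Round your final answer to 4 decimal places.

wool→grain→fish→wool: 1.225 × 0.803 × 1.084 = 1.06630
chicken→grain→honey→chicken: 4.137 × 0.5506 × 0.4367 = 0.99473
wool→chicken→fish→wool: 0.2805 × 3.194 × 1.084 = 0.97117
Maximum is wool→grain→fish→wool at 1.0663; arbitrage exists.

1.0663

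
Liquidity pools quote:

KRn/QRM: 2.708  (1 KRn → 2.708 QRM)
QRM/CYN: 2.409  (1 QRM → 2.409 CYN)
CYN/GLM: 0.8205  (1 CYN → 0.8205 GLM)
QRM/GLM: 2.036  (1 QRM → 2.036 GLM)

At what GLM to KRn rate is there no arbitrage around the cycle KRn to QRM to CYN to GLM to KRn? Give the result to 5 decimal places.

0.18683

Known legs of the cycle: 2.708 × 2.409 × 0.8205 = 5.352590826
For no arbitrage the full-cycle product must be 1, so the missing rate is 1 / 5.352590826 ≈ 0.1868254.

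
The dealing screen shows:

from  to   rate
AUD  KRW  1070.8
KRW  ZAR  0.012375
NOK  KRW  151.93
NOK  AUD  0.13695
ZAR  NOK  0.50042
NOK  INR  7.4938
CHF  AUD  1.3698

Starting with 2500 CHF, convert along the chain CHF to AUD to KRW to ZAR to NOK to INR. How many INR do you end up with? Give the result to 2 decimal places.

170171.76

2500 CHF × 1.3698 = 3424.5 AUD
3424.5 AUD × 1070.8 = 3666954.6 KRW
3666954.6 KRW × 0.012375 = 45378.563175 ZAR
45378.563175 ZAR × 0.50042 = 22708.3405840335 NOK
22708.3405840335 NOK × 7.4938 = 170171.7626686302423 INR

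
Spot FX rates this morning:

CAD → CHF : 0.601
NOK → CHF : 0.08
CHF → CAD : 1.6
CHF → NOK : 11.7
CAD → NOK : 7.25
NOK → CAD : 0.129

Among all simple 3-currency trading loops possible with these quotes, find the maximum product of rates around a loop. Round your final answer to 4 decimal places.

0.9280

NOK→CHF→CAD→NOK: 0.08 × 1.6 × 7.25 = 0.92800
NOK→CAD→CHF→NOK: 0.129 × 0.601 × 11.7 = 0.90709
Maximum is NOK→CHF→CAD→NOK at 0.9280; no arbitrage — every cycle loses value.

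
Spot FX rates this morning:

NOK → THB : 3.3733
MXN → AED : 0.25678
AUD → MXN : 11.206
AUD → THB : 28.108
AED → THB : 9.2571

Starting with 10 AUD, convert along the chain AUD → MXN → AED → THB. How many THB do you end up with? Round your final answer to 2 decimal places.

266.37

10 AUD × 11.206 = 112.06 MXN
112.06 MXN × 0.25678 = 28.7747668 AED
28.7747668 AED × 9.2571 = 266.37089374428 THB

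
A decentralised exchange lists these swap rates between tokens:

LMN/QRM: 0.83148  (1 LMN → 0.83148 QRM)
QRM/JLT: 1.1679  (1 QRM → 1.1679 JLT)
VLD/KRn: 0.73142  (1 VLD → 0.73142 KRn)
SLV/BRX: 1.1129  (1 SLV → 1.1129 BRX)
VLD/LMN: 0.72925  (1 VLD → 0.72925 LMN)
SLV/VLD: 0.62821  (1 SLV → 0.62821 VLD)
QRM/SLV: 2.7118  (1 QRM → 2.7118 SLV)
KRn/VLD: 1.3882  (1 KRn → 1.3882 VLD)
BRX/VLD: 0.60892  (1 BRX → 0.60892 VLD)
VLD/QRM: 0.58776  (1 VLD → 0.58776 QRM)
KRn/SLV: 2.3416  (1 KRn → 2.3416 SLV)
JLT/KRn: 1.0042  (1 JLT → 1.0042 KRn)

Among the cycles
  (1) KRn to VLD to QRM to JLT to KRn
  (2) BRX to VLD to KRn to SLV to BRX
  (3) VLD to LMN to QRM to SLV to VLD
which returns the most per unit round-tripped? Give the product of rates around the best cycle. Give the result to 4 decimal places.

1.1606

(1) 1.3882 × 0.58776 × 1.1679 × 1.0042 = 0.95693
(2) 0.60892 × 0.73142 × 2.3416 × 1.1129 = 1.16064
(3) 0.72925 × 0.83148 × 2.7118 × 0.62821 = 1.03298
Highest is cycle (2) at 1.1606 (>1, arbitrage).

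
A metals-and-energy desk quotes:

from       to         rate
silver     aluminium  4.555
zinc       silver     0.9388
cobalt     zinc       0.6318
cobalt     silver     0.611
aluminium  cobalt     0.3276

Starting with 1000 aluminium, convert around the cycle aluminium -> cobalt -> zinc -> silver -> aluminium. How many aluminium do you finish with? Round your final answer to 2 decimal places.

885.08

1000 aluminium × 0.3276 = 327.6 cobalt
327.6 cobalt × 0.6318 = 206.97768 zinc
206.97768 zinc × 0.9388 = 194.310645984 silver
194.310645984 silver × 4.555 = 885.08499245712 aluminium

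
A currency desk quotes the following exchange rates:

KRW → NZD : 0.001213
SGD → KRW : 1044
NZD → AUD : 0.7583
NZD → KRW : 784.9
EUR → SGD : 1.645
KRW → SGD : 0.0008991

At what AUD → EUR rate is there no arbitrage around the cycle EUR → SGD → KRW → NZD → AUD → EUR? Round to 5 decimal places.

0.63304

Known legs of the cycle: 1.645 × 1044 × 0.001213 × 0.7583 = 1.579676865102
For no arbitrage the full-cycle product must be 1, so the missing rate is 1 / 1.579676865102 ≈ 0.6330409.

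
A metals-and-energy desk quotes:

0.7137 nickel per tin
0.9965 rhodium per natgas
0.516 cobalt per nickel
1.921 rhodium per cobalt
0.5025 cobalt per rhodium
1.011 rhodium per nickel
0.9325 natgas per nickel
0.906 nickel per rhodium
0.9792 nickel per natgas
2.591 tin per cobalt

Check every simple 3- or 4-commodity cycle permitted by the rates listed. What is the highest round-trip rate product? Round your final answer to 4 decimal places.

0.9542

cobalt→tin→nickel→cobalt: 2.591 × 0.7137 × 0.516 = 0.95419
cobalt→tin→nickel→rhodium→cobalt: 2.591 × 0.7137 × 1.011 × 0.5025 = 0.93944
cobalt→rhodium→nickel→cobalt: 1.921 × 0.906 × 0.516 = 0.89806
rhodium→nickel→natgas→rhodium: 0.906 × 0.9325 × 0.9965 = 0.84189
Maximum is cobalt→tin→nickel→cobalt at 0.9542; no arbitrage — every cycle loses value.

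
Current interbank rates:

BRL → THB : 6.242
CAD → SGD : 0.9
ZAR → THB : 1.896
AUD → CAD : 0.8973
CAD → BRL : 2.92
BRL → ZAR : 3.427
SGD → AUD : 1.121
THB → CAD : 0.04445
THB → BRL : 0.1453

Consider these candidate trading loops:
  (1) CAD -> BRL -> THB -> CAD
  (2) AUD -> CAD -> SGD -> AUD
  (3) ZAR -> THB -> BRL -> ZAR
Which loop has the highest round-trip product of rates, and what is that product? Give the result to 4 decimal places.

0.9441

(1) 2.92 × 6.242 × 0.04445 = 0.81017
(2) 0.8973 × 0.9 × 1.121 = 0.90529
(3) 1.896 × 0.1453 × 3.427 = 0.94410
Highest is cycle (3) at 0.9441 (≤1, no arbitrage).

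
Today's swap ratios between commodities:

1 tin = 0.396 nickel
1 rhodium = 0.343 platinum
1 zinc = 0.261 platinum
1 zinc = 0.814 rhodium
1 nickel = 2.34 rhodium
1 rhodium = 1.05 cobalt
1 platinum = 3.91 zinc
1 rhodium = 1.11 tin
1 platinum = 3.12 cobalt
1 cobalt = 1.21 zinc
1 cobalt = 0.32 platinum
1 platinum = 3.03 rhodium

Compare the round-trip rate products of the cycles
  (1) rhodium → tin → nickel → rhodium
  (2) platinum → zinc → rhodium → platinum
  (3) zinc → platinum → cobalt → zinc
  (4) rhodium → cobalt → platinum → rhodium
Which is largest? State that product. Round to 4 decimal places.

(1) 1.11 × 0.396 × 2.34 = 1.02857
(2) 3.91 × 0.814 × 0.343 = 1.09168
(3) 0.261 × 3.12 × 1.21 = 0.98533
(4) 1.05 × 0.32 × 3.03 = 1.01808
Highest is cycle (2) at 1.0917 (>1, arbitrage).

1.0917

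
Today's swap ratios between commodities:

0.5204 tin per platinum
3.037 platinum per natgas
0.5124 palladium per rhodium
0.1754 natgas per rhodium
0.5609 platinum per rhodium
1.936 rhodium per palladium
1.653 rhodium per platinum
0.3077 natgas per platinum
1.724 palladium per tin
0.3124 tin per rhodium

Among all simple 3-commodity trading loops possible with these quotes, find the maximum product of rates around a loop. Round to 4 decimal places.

1.0427

rhodium→tin→palladium→rhodium: 0.3124 × 1.724 × 1.936 = 1.04269
platinum→rhodium→natgas→platinum: 1.653 × 0.1754 × 3.037 = 0.88054
Maximum is rhodium→tin→palladium→rhodium at 1.0427; arbitrage exists.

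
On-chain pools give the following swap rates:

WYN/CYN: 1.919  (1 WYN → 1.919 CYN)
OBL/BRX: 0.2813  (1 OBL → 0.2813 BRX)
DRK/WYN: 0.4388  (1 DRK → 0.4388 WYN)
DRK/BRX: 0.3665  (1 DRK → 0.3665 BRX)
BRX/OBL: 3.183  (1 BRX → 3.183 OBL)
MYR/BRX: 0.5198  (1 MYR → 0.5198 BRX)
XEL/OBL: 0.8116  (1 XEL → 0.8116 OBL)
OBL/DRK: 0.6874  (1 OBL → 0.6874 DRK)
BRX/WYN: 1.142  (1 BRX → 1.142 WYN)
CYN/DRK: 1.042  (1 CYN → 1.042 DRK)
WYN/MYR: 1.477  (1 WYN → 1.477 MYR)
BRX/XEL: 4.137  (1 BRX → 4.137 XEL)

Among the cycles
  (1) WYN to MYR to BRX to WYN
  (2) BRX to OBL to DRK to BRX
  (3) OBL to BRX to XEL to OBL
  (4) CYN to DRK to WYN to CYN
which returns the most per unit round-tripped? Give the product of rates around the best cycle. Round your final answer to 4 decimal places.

(1) 1.477 × 0.5198 × 1.142 = 0.87676
(2) 3.183 × 0.6874 × 0.3665 = 0.80190
(3) 0.2813 × 4.137 × 0.8116 = 0.94449
(4) 1.042 × 0.4388 × 1.919 = 0.87742
Highest is cycle (3) at 0.9445 (≤1, no arbitrage).

0.9445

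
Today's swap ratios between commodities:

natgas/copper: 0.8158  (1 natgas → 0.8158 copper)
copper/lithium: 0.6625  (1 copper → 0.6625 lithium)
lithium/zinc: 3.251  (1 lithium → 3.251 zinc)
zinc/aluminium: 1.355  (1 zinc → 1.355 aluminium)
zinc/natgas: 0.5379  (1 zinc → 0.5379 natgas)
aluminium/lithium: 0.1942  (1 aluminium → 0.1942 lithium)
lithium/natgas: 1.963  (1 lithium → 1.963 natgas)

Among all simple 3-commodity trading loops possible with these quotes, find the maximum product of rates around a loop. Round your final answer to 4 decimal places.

copper→lithium→natgas→copper: 0.6625 × 1.963 × 0.8158 = 1.06094
aluminium→lithium→zinc→aluminium: 0.1942 × 3.251 × 1.355 = 0.85547
Maximum is copper→lithium→natgas→copper at 1.0609; arbitrage exists.

1.0609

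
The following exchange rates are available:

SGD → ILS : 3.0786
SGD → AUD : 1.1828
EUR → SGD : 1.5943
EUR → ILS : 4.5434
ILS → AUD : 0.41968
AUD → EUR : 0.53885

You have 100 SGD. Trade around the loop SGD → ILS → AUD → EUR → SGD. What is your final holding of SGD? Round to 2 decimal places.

100 SGD × 3.0786 = 307.86 ILS
307.86 ILS × 0.41968 = 129.2026848 AUD
129.2026848 AUD × 0.53885 = 69.62086670448 EUR
69.62086670448 EUR × 1.5943 = 110.996547786952464 SGD

111.00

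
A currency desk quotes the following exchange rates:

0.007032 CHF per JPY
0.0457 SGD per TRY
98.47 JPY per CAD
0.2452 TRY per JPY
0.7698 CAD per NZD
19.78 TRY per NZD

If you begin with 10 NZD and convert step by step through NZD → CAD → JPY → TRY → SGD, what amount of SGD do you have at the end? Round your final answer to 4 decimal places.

10 NZD × 0.7698 = 7.698 CAD
7.698 CAD × 98.47 = 758.02206 JPY
758.02206 JPY × 0.2452 = 185.867009112 TRY
185.867009112 TRY × 0.0457 = 8.4941223164184 SGD

8.4941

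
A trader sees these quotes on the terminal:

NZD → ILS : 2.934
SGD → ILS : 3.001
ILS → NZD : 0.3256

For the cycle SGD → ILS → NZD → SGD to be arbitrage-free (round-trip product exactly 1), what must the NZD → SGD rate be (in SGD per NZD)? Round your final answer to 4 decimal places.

Known legs of the cycle: 3.001 × 0.3256 = 0.9771256
For no arbitrage the full-cycle product must be 1, so the missing rate is 1 / 0.9771256 ≈ 1.023410.

1.0234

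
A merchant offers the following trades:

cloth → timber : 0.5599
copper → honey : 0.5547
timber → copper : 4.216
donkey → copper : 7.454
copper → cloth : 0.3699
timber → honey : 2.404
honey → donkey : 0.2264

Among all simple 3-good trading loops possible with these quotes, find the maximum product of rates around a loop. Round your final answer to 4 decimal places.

copper→honey→donkey→copper: 0.5547 × 0.2264 × 7.454 = 0.93610
copper→cloth→timber→copper: 0.3699 × 0.5599 × 4.216 = 0.87316
Maximum is copper→honey→donkey→copper at 0.9361; no arbitrage — every cycle loses value.

0.9361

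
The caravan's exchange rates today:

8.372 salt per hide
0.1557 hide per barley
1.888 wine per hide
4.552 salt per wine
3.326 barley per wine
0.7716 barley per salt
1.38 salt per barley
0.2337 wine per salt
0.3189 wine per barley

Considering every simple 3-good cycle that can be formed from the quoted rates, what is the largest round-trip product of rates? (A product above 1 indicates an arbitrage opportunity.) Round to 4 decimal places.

barley→wine→salt→barley: 0.3189 × 4.552 × 0.7716 = 1.12008
barley→salt→wine→barley: 1.38 × 0.2337 × 3.326 = 1.07265
barley→hide→salt→barley: 0.1557 × 8.372 × 0.7716 = 1.00580
barley→hide→wine→barley: 0.1557 × 1.888 × 3.326 = 0.97772
Maximum is barley→wine→salt→barley at 1.1201; arbitrage exists.

1.1201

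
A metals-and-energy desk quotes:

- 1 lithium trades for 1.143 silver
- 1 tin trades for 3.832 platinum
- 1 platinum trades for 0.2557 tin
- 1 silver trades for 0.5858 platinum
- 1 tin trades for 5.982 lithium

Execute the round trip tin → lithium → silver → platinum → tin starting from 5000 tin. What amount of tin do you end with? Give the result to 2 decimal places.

5120.86

5000 tin × 5.982 = 29910 lithium
29910 lithium × 1.143 = 34187.13 silver
34187.13 silver × 0.5858 = 20026.820754 platinum
20026.820754 platinum × 0.2557 = 5120.8580667978 tin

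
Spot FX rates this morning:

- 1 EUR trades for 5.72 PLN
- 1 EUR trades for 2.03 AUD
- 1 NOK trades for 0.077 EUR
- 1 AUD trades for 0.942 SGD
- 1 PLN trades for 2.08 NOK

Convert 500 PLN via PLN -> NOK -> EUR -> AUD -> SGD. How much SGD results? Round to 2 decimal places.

500 PLN × 2.08 = 1040 NOK
1040 NOK × 0.077 = 80.08 EUR
80.08 EUR × 2.03 = 162.5624 AUD
162.5624 AUD × 0.942 = 153.1337808 SGD

153.13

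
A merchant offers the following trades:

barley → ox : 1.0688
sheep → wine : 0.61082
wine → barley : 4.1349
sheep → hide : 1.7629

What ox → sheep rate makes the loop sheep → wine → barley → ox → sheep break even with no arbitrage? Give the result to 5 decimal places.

Known legs of the cycle: 0.61082 × 4.1349 × 1.0688 = 2.6994463757184
For no arbitrage the full-cycle product must be 1, so the missing rate is 1 / 2.6994463757184 ≈ 0.3704463.

0.37045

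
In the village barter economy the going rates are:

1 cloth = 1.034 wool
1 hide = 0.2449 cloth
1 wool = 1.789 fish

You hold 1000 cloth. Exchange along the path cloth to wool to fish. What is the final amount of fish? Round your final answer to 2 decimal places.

1000 cloth × 1.034 = 1034 wool
1034 wool × 1.789 = 1849.826 fish

1849.83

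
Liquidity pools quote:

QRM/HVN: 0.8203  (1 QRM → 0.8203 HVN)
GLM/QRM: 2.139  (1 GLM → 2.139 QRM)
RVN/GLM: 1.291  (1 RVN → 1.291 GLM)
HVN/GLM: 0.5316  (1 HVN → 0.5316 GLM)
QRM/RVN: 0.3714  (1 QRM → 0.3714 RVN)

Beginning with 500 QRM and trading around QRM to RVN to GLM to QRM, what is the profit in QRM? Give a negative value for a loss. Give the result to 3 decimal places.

500 QRM × 0.3714 = 185.7 RVN
185.7 RVN × 1.291 = 239.7387 GLM
239.7387 GLM × 2.139 = 512.8010793 QRM
Net change: 512.8010793 − 500 = 12.8010793 QRM

12.801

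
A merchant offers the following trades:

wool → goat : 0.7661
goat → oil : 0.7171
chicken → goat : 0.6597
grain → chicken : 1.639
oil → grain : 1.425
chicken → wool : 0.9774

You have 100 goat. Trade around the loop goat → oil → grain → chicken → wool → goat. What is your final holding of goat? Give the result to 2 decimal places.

100 goat × 0.7171 = 71.71 oil
71.71 oil × 1.425 = 102.18675 grain
102.18675 grain × 1.639 = 167.48408325 chicken
167.48408325 chicken × 0.9774 = 163.69894296855 wool
163.69894296855 wool × 0.7661 = 125.409760208206155 goat

125.41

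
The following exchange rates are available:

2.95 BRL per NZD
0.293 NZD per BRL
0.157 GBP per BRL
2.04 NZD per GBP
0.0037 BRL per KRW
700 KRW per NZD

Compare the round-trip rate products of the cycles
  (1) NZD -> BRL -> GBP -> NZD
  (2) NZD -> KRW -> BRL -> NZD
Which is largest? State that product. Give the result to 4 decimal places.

0.9448

(1) 2.95 × 0.157 × 2.04 = 0.94483
(2) 700 × 0.0037 × 0.293 = 0.75887
Highest is cycle (1) at 0.9448 (≤1, no arbitrage).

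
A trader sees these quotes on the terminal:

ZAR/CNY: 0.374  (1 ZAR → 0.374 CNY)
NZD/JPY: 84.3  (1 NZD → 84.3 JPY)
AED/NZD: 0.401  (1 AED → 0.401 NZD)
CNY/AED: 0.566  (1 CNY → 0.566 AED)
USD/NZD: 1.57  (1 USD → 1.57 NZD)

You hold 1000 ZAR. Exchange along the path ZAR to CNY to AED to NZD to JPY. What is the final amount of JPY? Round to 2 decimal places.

1000 ZAR × 0.374 = 374 CNY
374 CNY × 0.566 = 211.684 AED
211.684 AED × 0.401 = 84.885284 NZD
84.885284 NZD × 84.3 = 7155.8294412 JPY

7155.83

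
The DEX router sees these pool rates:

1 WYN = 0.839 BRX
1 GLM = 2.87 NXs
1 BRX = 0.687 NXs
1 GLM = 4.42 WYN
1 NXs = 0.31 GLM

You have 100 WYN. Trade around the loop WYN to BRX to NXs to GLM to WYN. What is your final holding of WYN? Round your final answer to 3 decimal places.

78.977

100 WYN × 0.839 = 83.9 BRX
83.9 BRX × 0.687 = 57.6393 NXs
57.6393 NXs × 0.31 = 17.868183 GLM
17.868183 GLM × 4.42 = 78.97736886 WYN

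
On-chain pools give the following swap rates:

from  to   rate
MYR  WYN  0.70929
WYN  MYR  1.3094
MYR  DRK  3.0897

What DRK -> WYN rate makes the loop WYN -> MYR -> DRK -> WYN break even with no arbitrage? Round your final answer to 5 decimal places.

0.24718

Known legs of the cycle: 1.3094 × 3.0897 = 4.04565318
For no arbitrage the full-cycle product must be 1, so the missing rate is 1 / 4.04565318 ≈ 0.2471789.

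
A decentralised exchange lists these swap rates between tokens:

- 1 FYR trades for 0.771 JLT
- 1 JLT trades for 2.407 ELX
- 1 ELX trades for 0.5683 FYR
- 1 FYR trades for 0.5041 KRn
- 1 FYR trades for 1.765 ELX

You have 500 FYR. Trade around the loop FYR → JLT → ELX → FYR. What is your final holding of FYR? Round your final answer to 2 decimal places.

500 FYR × 0.771 = 385.5 JLT
385.5 JLT × 2.407 = 927.8985 ELX
927.8985 ELX × 0.5683 = 527.32471755 FYR

527.32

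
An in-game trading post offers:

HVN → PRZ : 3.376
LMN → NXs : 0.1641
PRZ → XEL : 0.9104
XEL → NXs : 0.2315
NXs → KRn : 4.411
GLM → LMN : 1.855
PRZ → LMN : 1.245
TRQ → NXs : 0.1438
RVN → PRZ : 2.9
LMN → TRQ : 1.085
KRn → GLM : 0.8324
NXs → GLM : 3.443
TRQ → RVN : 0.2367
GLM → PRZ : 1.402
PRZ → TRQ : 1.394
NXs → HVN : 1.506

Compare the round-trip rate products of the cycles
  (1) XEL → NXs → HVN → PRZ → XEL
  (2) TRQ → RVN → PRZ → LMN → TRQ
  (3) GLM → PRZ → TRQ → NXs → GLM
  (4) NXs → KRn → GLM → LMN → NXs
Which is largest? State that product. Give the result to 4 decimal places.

(1) 0.2315 × 1.506 × 3.376 × 0.9104 = 1.07155
(2) 0.2367 × 2.9 × 1.245 × 1.085 = 0.92725
(3) 1.402 × 1.394 × 0.1438 × 3.443 = 0.96762
(4) 4.411 × 0.8324 × 1.855 × 0.1641 = 1.11769
Highest is cycle (4) at 1.1177 (>1, arbitrage).

1.1177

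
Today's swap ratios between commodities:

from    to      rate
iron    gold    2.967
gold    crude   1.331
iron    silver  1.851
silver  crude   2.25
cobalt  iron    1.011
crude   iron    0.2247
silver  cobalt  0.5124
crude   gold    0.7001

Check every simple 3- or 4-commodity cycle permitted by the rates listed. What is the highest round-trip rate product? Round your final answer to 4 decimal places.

iron→silver→cobalt→iron: 1.851 × 0.5124 × 1.011 = 0.95889
crude→iron→silver→crude: 0.2247 × 1.851 × 2.25 = 0.93582
crude→iron→gold→crude: 0.2247 × 2.967 × 1.331 = 0.88736
Maximum is iron→silver→cobalt→iron at 0.9589; no arbitrage — every cycle loses value.

0.9589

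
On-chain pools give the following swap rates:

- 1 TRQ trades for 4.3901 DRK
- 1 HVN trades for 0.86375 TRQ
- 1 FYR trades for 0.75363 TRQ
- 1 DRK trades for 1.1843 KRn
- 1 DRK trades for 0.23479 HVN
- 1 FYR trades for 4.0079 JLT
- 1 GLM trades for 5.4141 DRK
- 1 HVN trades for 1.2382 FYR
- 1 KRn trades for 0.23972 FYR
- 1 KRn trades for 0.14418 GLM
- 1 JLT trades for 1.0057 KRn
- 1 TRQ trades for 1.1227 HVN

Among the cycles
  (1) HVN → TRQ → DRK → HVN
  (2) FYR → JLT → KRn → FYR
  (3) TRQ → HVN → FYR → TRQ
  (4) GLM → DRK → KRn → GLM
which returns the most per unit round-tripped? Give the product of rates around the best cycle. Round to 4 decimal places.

1.0476

(1) 0.86375 × 4.3901 × 0.23479 = 0.89031
(2) 4.0079 × 1.0057 × 0.23972 = 0.96625
(3) 1.1227 × 1.2382 × 0.75363 = 1.04764
(4) 5.4141 × 1.1843 × 0.14418 = 0.92447
Highest is cycle (3) at 1.0476 (>1, arbitrage).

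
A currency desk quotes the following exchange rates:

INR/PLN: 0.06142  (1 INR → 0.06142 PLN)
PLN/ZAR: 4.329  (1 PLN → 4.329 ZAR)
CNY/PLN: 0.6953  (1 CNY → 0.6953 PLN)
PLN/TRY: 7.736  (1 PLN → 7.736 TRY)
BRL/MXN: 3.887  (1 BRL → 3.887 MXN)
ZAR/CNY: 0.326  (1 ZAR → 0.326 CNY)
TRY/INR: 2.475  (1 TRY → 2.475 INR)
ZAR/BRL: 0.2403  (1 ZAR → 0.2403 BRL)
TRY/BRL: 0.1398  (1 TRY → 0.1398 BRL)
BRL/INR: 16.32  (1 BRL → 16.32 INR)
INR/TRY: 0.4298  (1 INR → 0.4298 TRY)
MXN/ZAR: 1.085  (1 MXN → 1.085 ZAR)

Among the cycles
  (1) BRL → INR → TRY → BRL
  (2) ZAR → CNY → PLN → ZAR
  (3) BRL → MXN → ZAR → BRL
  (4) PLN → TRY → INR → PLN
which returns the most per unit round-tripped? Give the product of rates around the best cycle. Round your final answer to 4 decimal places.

1.1760

(1) 16.32 × 0.4298 × 0.1398 = 0.98060
(2) 0.326 × 0.6953 × 4.329 = 0.98124
(3) 3.887 × 1.085 × 0.2403 = 1.01344
(4) 7.736 × 2.475 × 0.06142 = 1.17598
Highest is cycle (4) at 1.1760 (>1, arbitrage).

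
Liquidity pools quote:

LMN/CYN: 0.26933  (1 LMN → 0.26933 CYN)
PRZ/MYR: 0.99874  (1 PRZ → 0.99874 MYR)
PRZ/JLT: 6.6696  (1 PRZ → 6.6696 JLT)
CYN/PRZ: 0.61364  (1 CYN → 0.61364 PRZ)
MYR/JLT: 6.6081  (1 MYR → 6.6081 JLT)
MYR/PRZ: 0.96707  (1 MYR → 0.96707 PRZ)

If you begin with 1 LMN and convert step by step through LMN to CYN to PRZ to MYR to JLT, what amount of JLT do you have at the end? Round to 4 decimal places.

1 LMN × 0.26933 = 0.26933 CYN
0.26933 CYN × 0.61364 = 0.1652716612 PRZ
0.1652716612 PRZ × 0.99874 = 0.165063418906888 MYR
0.165063418906888 MYR × 6.6081 = 1.0907555784786065928 JLT

1.0908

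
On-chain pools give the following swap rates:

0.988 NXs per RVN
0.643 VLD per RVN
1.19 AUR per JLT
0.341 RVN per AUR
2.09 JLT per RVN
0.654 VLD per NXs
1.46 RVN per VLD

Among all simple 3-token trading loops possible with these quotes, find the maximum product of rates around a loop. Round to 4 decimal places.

VLD→RVN→NXs→VLD: 1.46 × 0.988 × 0.654 = 0.94338
RVN→JLT→AUR→RVN: 2.09 × 1.19 × 0.341 = 0.84810
Maximum is VLD→RVN→NXs→VLD at 0.9434; no arbitrage — every cycle loses value.

0.9434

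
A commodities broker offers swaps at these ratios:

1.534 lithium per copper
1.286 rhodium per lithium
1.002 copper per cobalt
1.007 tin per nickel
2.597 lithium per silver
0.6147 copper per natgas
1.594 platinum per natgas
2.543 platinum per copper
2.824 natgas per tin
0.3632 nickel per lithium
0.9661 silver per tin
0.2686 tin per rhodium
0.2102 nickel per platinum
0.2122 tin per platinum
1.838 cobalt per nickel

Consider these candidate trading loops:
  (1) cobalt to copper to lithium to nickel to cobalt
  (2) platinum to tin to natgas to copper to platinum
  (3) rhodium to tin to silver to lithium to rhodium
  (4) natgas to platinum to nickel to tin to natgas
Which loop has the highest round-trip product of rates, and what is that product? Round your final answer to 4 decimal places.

(1) 1.002 × 1.534 × 0.3632 × 1.838 = 1.02609
(2) 0.2122 × 2.824 × 0.6147 × 2.543 = 0.93674
(3) 0.2686 × 0.9661 × 2.597 × 1.286 = 0.86664
(4) 1.594 × 0.2102 × 1.007 × 2.824 = 0.95283
Highest is cycle (1) at 1.0261 (>1, arbitrage).

1.0261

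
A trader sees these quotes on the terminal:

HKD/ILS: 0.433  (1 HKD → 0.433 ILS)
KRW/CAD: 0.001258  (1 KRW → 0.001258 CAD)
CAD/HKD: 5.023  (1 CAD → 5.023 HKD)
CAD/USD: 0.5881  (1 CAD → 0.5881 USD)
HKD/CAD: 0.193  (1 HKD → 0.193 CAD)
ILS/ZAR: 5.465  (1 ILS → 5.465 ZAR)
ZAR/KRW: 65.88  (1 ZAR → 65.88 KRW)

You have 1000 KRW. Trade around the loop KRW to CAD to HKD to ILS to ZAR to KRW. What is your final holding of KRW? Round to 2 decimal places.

985.09

1000 KRW × 0.001258 = 1.258 CAD
1.258 CAD × 5.023 = 6.318934 HKD
6.318934 HKD × 0.433 = 2.736098422 ILS
2.736098422 ILS × 5.465 = 14.95277787623 ZAR
14.95277787623 ZAR × 65.88 = 985.0890064860324 KRW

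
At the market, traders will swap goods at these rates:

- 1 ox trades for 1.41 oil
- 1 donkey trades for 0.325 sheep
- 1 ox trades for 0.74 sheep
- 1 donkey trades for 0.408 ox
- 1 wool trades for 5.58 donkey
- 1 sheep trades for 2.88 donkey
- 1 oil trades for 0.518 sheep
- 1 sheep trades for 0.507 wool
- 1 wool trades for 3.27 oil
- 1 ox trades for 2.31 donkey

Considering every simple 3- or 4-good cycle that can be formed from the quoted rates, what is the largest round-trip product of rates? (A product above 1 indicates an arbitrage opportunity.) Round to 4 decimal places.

0.9194

sheep→wool→donkey→sheep: 0.507 × 5.58 × 0.325 = 0.91944
ox→sheep→donkey→ox: 0.74 × 2.88 × 0.408 = 0.86953
sheep→wool→oil→sheep: 0.507 × 3.27 × 0.518 = 0.85879
ox→oil→sheep→donkey→ox: 1.41 × 0.518 × 2.88 × 0.408 = 0.85823
ox→sheep→wool→donkey→ox: 0.74 × 0.507 × 5.58 × 0.408 = 0.85415
Maximum is sheep→wool→donkey→sheep at 0.9194; no arbitrage — every cycle loses value.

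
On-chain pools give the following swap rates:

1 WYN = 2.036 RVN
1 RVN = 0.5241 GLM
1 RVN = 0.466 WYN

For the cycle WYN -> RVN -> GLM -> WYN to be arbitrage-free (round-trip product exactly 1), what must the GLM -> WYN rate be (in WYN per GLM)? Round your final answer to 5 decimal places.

0.93715

Known legs of the cycle: 2.036 × 0.5241 = 1.0670676
For no arbitrage the full-cycle product must be 1, so the missing rate is 1 / 1.0670676 ≈ 0.9371477.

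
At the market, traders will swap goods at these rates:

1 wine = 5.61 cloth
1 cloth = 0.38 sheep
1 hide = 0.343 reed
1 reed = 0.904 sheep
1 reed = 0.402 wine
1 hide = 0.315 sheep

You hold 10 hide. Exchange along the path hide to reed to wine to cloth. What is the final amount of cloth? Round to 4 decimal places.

7.7354

10 hide × 0.343 = 3.43 reed
3.43 reed × 0.402 = 1.37886 wine
1.37886 wine × 5.61 = 7.7354046 cloth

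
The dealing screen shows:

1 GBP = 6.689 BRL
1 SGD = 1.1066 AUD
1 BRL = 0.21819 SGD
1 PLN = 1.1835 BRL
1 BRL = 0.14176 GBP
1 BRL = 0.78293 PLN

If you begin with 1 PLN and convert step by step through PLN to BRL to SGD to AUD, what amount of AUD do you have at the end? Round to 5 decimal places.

0.28575

1 PLN × 1.1835 = 1.1835 BRL
1.1835 BRL × 0.21819 = 0.258227865 SGD
0.258227865 SGD × 1.1066 = 0.285754955409 AUD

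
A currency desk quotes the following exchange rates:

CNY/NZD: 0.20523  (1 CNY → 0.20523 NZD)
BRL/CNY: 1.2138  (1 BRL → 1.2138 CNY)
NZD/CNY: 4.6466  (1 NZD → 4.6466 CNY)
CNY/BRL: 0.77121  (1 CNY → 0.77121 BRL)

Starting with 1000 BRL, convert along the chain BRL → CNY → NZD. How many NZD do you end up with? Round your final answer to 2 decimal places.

1000 BRL × 1.2138 = 1213.8 CNY
1213.8 CNY × 0.20523 = 249.108174 NZD

249.11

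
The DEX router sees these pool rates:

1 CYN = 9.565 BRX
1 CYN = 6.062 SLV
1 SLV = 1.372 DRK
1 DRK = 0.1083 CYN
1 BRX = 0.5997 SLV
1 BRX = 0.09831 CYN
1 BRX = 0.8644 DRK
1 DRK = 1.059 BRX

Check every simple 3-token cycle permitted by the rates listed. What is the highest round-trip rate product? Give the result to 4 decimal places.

SLV→DRK→CYN→SLV: 1.372 × 0.1083 × 6.062 = 0.90074
BRX→DRK→CYN→BRX: 0.8644 × 0.1083 × 9.565 = 0.89542
SLV→DRK→BRX→SLV: 1.372 × 1.059 × 0.5997 = 0.87133
Maximum is SLV→DRK→CYN→SLV at 0.9007; no arbitrage — every cycle loses value.

0.9007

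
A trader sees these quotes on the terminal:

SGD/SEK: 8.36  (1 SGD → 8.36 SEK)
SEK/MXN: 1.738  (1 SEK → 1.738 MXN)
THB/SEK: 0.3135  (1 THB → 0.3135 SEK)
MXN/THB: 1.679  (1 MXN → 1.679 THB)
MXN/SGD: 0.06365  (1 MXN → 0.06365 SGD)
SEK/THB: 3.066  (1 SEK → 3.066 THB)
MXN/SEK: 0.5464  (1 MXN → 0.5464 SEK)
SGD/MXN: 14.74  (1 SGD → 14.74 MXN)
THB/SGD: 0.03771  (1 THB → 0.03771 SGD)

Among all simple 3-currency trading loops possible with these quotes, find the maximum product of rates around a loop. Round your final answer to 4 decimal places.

SEK→THB→SGD→SEK: 3.066 × 0.03771 × 8.36 = 0.96657
MXN→THB→SGD→MXN: 1.679 × 0.03771 × 14.74 = 0.93326
MXN→SGD→SEK→MXN: 0.06365 × 8.36 × 1.738 = 0.92481
MXN→THB→SEK→MXN: 1.679 × 0.3135 × 1.738 = 0.91482
Maximum is SEK→THB→SGD→SEK at 0.9666; no arbitrage — every cycle loses value.

0.9666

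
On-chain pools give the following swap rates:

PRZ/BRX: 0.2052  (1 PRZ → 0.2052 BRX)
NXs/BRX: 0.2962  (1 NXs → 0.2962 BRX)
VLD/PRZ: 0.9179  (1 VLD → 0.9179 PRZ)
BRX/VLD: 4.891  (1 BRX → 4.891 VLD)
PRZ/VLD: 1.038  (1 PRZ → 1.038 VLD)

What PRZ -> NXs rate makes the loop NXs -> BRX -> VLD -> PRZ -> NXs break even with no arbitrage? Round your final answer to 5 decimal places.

Known legs of the cycle: 0.2962 × 4.891 × 0.9179 = 1.32977476418
For no arbitrage the full-cycle product must be 1, so the missing rate is 1 / 1.32977476418 ≈ 0.7520071.

0.75201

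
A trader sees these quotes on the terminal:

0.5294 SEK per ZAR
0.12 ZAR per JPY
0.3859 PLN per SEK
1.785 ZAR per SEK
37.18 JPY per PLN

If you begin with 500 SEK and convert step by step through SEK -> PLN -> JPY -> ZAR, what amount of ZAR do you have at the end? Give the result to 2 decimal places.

500 SEK × 0.3859 = 192.95 PLN
192.95 PLN × 37.18 = 7173.881 JPY
7173.881 JPY × 0.12 = 860.86572 ZAR

860.87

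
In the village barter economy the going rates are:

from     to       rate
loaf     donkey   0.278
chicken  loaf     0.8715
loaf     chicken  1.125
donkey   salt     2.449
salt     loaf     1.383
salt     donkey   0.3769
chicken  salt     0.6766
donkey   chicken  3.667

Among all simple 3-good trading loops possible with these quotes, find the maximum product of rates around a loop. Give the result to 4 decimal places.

salt→loaf→chicken→salt: 1.383 × 1.125 × 0.6766 = 1.05271
donkey→salt→loaf→donkey: 2.449 × 1.383 × 0.278 = 0.94158
donkey→chicken→salt→donkey: 3.667 × 0.6766 × 0.3769 = 0.93512
donkey→chicken→loaf→donkey: 3.667 × 0.8715 × 0.278 = 0.88843
Maximum is salt→loaf→chicken→salt at 1.0527; arbitrage exists.

1.0527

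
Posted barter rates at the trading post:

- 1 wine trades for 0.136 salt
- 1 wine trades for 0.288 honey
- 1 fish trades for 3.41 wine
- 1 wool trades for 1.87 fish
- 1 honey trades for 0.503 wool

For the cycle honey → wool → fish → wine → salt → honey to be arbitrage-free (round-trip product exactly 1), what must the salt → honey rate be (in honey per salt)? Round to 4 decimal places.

Known legs of the cycle: 0.503 × 1.87 × 3.41 × 0.136 = 0.4362172936
For no arbitrage the full-cycle product must be 1, so the missing rate is 1 / 0.4362172936 ≈ 2.292435.

2.2924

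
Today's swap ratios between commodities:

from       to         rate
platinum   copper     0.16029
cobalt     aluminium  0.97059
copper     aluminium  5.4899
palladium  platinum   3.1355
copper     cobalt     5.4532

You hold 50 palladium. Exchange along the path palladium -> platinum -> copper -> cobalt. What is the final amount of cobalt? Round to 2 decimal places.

50 palladium × 3.1355 = 156.775 platinum
156.775 platinum × 0.16029 = 25.12946475 copper
25.12946475 copper × 5.4532 = 137.0359971747 cobalt

137.04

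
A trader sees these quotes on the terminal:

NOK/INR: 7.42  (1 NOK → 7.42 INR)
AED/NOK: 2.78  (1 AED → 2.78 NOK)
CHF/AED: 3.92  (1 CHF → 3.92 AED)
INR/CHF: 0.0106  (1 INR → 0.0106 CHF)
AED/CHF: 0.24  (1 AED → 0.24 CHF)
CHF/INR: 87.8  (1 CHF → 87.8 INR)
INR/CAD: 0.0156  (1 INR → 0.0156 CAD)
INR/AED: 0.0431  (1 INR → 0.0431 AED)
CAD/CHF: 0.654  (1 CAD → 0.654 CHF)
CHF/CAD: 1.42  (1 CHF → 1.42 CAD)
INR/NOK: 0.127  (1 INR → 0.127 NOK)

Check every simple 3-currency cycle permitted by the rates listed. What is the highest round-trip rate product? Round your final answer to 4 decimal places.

0.9082

CHF→INR→AED→CHF: 87.8 × 0.0431 × 0.24 = 0.90820
CHF→INR→CAD→CHF: 87.8 × 0.0156 × 0.654 = 0.89577
AED→NOK→INR→AED: 2.78 × 7.42 × 0.0431 = 0.88905
Maximum is CHF→INR→AED→CHF at 0.9082; no arbitrage — every cycle loses value.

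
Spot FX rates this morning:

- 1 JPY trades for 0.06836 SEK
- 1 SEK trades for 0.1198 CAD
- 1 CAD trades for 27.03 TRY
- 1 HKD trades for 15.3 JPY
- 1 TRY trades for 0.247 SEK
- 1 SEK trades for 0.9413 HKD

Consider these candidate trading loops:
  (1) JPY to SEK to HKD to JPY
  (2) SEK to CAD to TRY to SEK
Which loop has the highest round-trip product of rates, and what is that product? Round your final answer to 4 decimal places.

0.9845

(1) 0.06836 × 0.9413 × 15.3 = 0.98451
(2) 0.1198 × 27.03 × 0.247 = 0.79983
Highest is cycle (1) at 0.9845 (≤1, no arbitrage).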